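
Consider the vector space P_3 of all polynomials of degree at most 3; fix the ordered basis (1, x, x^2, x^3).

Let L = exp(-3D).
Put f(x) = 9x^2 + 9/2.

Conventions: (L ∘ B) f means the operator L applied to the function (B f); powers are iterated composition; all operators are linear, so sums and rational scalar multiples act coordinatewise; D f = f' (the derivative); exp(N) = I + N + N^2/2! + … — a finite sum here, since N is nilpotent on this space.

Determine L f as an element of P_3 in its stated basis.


order-1 term: -54x
order-2 term: 81
the series for exp(-3D) f terminates at order 2
exp(-3D) f = 9x^2 - 54x + 171/2

g(x) = 9x^2 - 54x + 171/2


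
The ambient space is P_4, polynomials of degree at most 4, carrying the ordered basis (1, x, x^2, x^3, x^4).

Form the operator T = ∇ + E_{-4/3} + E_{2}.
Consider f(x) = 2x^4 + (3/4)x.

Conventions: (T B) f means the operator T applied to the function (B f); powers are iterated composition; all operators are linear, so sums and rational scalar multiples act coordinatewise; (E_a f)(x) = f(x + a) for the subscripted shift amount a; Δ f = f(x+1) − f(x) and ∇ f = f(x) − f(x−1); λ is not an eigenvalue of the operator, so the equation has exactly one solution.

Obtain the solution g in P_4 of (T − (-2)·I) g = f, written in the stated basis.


write g with unknown coordinates in the stated basis and equate coefficients in (T − (-2)·I) g = f
solving from the highest basis element down gives g = (1/2)x^4 - (5/6)x^3 - (61/24)x^2 + (427/216)x + 1715/1296
check: T g = x^4 + (5/3)x^3 + (61/12)x^2 - (173/54)x - 1715/648
so T g − (-2)·g = 2x^4 + (3/4)x = f ✓

g(x) = (1/2)x^4 - (5/6)x^3 - (61/24)x^2 + (427/216)x + 1715/1296


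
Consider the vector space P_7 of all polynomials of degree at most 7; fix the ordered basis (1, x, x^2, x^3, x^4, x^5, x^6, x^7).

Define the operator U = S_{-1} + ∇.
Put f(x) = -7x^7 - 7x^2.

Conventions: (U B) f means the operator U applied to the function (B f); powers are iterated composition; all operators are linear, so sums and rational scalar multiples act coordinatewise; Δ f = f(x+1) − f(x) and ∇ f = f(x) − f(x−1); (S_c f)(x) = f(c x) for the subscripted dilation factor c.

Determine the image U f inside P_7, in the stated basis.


S_{-1} f = 7x^7 - 7x^2
∇ f = -49x^6 + 147x^5 - 245x^4 + 245x^3 - 147x^2 + 35x
(S_{-1} + ∇) f = 7x^7 - 49x^6 + 147x^5 - 245x^4 + 245x^3 - 154x^2 + 35x

the result is g(x) = 7x^7 - 49x^6 + 147x^5 - 245x^4 + 245x^3 - 154x^2 + 35x


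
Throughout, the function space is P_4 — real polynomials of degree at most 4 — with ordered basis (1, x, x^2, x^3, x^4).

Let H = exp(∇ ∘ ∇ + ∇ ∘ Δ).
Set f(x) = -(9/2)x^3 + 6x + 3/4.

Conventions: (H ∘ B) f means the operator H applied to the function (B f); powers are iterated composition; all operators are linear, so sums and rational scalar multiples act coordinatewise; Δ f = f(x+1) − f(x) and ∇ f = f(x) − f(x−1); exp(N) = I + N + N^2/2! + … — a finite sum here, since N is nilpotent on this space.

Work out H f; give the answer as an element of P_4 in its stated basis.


order-1 term: -54x + 27
the series for exp(∇ ∘ ∇ + ∇ ∘ Δ) f terminates at order 1
exp(∇ ∘ ∇ + ∇ ∘ Δ) f = -(9/2)x^3 - 48x + 111/4

the image equals g(x) = -(9/2)x^3 - 48x + 111/4


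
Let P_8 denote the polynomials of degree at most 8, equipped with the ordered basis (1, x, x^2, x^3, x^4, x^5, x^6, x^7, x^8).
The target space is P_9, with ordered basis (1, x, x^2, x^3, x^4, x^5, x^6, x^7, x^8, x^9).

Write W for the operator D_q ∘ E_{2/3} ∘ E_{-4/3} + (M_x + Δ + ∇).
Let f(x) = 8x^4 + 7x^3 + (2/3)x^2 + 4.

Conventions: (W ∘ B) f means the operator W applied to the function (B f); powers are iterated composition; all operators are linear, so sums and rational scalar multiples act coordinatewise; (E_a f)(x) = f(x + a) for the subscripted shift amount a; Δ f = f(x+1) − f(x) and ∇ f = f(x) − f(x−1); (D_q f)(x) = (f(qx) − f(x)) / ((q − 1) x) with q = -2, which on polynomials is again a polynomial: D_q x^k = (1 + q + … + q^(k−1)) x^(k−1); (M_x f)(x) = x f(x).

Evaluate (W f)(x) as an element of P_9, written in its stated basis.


the image equals g(x) = 8x^5 + 7x^4 + (74/3)x^3 - x^2 + (188/3)x + 350/27

E_{-4/3} f = 8x^4 - (107/3)x^3 + 58x^2 - (1088/27)x + 1124/81
E_{2/3} E_{-4/3} f = 8x^4 - (43/3)x^3 + 8x^2 - (28/27)x + 308/81
D_q E_{2/3} E_{-4/3} f = -40x^3 - 43x^2 - 8x - 28/27
M_x f = 8x^5 + 7x^4 + (2/3)x^3 + 4x
Δ f = 32x^3 + 69x^2 + (163/3)x + 47/3
∇ f = 32x^3 - 27x^2 + (37/3)x - 5/3
(M_x + Δ + ∇) f = 8x^5 + 7x^4 + (194/3)x^3 + 42x^2 + (212/3)x + 14
(D_q ∘ E_{2/3} ∘ E_{-4/3} + (M_x + Δ + ∇)) f = 8x^5 + 7x^4 + (74/3)x^3 - x^2 + (188/3)x + 350/27


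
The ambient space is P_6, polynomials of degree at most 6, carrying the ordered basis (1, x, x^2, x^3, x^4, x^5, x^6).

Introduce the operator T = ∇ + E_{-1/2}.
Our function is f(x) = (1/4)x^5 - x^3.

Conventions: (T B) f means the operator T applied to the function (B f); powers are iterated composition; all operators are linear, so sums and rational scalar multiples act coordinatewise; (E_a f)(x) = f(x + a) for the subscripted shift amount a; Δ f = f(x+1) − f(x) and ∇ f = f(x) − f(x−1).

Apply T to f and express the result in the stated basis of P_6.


g(x) = (1/4)x^5 + (5/8)x^4 - (23/8)x^3 + (11/16)x^2 + (69/64)x - 81/128

∇ f = (5/4)x^4 - (5/2)x^3 - (1/2)x^2 + (7/4)x - 3/4
E_{-1/2} f = (1/4)x^5 - (5/8)x^4 - (3/8)x^3 + (19/16)x^2 - (43/64)x + 15/128
(∇ + E_{-1/2}) f = (1/4)x^5 + (5/8)x^4 - (23/8)x^3 + (11/16)x^2 + (69/64)x - 81/128


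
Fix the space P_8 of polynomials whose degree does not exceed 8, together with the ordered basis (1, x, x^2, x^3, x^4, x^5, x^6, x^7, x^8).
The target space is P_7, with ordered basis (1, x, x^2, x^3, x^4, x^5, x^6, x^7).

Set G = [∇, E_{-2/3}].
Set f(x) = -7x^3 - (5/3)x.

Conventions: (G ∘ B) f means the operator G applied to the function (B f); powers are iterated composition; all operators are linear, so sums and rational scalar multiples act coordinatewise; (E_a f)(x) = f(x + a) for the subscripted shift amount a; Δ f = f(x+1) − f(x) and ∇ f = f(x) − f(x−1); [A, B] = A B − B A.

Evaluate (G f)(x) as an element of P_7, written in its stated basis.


the result is g(x) = 0

E_{-2/3} f = -7x^3 + 14x^2 - 11x + 86/27
∇ E_{-2/3} f = -21x^2 + 49x - 32
∇ f = -21x^2 + 21x - 26/3
E_{-2/3} ∇ f = -21x^2 + 49x - 32
[∇, E_{-2/3}] f = 0


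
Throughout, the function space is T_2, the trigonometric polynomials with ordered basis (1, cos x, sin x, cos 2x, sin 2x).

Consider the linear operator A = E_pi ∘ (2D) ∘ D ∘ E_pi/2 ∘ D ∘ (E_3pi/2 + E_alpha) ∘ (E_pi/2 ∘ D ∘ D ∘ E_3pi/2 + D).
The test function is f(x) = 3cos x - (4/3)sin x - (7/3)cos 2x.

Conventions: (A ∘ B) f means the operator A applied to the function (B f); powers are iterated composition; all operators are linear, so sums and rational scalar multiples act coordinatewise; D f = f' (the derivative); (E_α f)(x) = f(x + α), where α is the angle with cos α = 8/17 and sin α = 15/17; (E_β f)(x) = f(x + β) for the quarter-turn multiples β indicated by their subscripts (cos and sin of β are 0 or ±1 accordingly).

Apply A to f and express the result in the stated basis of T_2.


E_3pi/2 f = (4/3)cos x + 3sin x + (7/3)cos 2x
D E_3pi/2 f = 3cos x - (4/3)sin x - (14/3)sin 2x
D (D ∘ E_3pi/2) f = -(4/3)cos x - 3sin x - (28/3)cos 2x
E_pi/2 D (D ∘ E_3pi/2) f = -3cos x + (4/3)sin x + (28/3)cos 2x
D f = -(4/3)cos x - 3sin x + (14/3)sin 2x
(E_pi/2 ∘ D ∘ D ∘ E_3pi/2 + D) f = -(13/3)cos x - (5/3)sin x + (28/3)cos 2x + (14/3)sin 2x
E_3pi/2 (E_pi/2 ∘ D ∘ D ∘ E_3pi/2 + D) f = (5/3)cos x - (13/3)sin x - (28/3)cos 2x - (14/3)sin 2x
E_alpha (E_pi/2 ∘ D ∘ D ∘ E_3pi/2 + D) f = -(179/51)cos x + (155/51)sin x - (1148/867)cos 2x - (8974/867)sin 2x
(E_3pi/2 + E_alpha) (E_pi/2 ∘ D ∘ D ∘ E_3pi/2 + D) f = -(94/51)cos x - (22/17)sin x - (3080/289)cos 2x - (4340/289)sin 2x
D (E_3pi/2 + E_alpha) (E_pi/2 ∘ D ∘ D ∘ E_3pi/2 + D) f = -(22/17)cos x + (94/51)sin x - (8680/289)cos 2x + (6160/289)sin 2x
E_pi/2 D (E_3pi/2 + E_alpha) (E_pi/2 ∘ D ∘ D ∘ E_3pi/2 + D) f = (94/51)cos x + (22/17)sin x + (8680/289)cos 2x - (6160/289)sin 2x
D E_pi/2 D (E_3pi/2 + E_alpha) (E_pi/2 ∘ D ∘ D ∘ E_3pi/2 + D) f = (22/17)cos x - (94/51)sin x - (12320/289)cos 2x - (17360/289)sin 2x
D (D ∘ E_pi/2 ∘ D) (E_3pi/2 + E_alpha) (E_pi/2 ∘ D ∘ D ∘ E_3pi/2 + D) f = -(94/51)cos x - (22/17)sin x - (34720/289)cos 2x + (24640/289)sin 2x
(2D) (D ∘ E_pi/2 ∘ D) (E_3pi/2 + E_alpha) (E_pi/2 ∘ D ∘ D ∘ E_3pi/2 + D) f = -(188/51)cos x - (44/17)sin x - (69440/289)cos 2x + (49280/289)sin 2x
E_pi (2D) (D ∘ E_pi/2 ∘ D) (E_3pi/2 + E_alpha) (E_pi/2 ∘ D ∘ D ∘ E_3pi/2 + D) f = (188/51)cos x + (44/17)sin x - (69440/289)cos 2x + (49280/289)sin 2x

the result is g(x) = (188/51)cos x + (44/17)sin x - (69440/289)cos 2x + (49280/289)sin 2x


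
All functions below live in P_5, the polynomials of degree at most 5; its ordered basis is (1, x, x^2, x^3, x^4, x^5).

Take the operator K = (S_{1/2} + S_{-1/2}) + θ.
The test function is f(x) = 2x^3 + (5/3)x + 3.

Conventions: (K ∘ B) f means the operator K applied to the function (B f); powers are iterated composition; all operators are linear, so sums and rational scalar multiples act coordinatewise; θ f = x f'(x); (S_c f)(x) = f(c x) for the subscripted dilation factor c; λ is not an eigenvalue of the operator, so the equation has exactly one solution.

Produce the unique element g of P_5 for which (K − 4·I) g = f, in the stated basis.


write g with unknown coordinates in the stated basis and equate coefficients in (K − 4·I) g = f
solving from the highest basis element down gives g = -2x^3 - (5/9)x - 3/2
check: K g = -6x^3 - (5/9)x - 3
so K g − 4·g = 2x^3 + (5/3)x + 3 = f ✓

the result is g(x) = -2x^3 - (5/9)x - 3/2


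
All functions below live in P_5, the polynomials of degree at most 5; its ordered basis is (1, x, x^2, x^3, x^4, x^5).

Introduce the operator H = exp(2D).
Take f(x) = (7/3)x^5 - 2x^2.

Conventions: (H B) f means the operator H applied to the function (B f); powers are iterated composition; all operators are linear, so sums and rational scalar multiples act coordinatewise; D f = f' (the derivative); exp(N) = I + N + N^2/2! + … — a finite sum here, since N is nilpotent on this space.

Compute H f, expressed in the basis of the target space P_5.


order-1 term: (70/3)x^4 - 8x
order-2 term: (280/3)x^3 - 8
order-3 term: (560/3)x^2
order-4 term: (560/3)x
order-5 term: 224/3
the series for exp(2D) f terminates at order 5
exp(2D) f = (7/3)x^5 + (70/3)x^4 + (280/3)x^3 + (554/3)x^2 + (536/3)x + 200/3

the result is g(x) = (7/3)x^5 + (70/3)x^4 + (280/3)x^3 + (554/3)x^2 + (536/3)x + 200/3


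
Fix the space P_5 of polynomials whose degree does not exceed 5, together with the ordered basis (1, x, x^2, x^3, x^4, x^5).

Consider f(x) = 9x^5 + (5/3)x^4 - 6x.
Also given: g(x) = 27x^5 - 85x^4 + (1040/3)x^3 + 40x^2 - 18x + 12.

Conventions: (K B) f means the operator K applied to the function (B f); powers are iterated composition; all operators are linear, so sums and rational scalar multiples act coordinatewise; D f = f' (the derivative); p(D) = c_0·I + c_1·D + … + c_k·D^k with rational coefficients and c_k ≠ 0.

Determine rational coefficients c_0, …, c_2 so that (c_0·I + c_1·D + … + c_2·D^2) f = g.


c_0 = 3, c_1 = -2, c_2 = 2

D^0 f = 9x^5 + (5/3)x^4 - 6x
D^1 f = 45x^4 + (20/3)x^3 - 6
D^2 f = 180x^3 + 20x^2
matching coefficients of g against c_0 f + c_1 Df + … from the top degree down determines the c_i
solution: c_0 = 3, c_1 = -2, c_2 = 2


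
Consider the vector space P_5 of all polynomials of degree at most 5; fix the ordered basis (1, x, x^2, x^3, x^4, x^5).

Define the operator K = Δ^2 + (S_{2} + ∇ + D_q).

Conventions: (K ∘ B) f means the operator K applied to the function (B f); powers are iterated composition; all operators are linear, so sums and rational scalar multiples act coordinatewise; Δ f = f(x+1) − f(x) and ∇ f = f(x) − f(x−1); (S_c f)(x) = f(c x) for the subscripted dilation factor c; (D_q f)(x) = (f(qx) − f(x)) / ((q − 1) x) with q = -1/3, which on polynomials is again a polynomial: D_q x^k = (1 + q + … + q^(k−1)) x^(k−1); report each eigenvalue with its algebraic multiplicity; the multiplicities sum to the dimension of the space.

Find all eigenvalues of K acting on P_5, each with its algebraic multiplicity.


image of 1: 1
image of x: 2x + 2
image of x^2: 4x^2 + (8/3)x + 1
image of x^3: 8x^3 + (34/9)x^2 + 3x + 7
image of x^4: 16x^4 + (128/27)x^3 + 6x^2 + 28x + 13
image of x^5: 32x^5 + (466/81)x^4 + 10x^3 + 70x^2 + 65x + 31
the matrix is upper triangular; its diagonal is (1, 2, 4, 8, 16, 32)
for a triangular matrix the eigenvalues are the diagonal entries, with algebraic multiplicity their repetition count

λ = 1 (multiplicity 1), λ = 2 (multiplicity 1), λ = 4 (multiplicity 1), λ = 8 (multiplicity 1), λ = 16 (multiplicity 1), λ = 32 (multiplicity 1)


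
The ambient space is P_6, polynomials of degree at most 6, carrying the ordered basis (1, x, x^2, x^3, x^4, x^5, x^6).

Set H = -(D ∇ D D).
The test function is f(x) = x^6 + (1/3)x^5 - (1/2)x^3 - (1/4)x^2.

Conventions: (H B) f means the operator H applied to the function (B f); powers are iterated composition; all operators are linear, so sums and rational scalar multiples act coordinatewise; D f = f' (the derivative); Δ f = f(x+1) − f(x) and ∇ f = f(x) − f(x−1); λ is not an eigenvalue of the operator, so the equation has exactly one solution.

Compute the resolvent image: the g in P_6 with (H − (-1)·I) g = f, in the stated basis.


write g with unknown coordinates in the stated basis and equate coefficients in (H − (-1)·I) g = f
solving from the highest basis element down gives g = x^6 + (1/3)x^5 - (1/2)x^3 + (1439/4)x^2 - 320x + 100
check: H g = -360x^2 + 320x - 100
so H g − (-1)·g = x^6 + (1/3)x^5 - (1/2)x^3 - (1/4)x^2 = f ✓

the result is g(x) = x^6 + (1/3)x^5 - (1/2)x^3 + (1439/4)x^2 - 320x + 100


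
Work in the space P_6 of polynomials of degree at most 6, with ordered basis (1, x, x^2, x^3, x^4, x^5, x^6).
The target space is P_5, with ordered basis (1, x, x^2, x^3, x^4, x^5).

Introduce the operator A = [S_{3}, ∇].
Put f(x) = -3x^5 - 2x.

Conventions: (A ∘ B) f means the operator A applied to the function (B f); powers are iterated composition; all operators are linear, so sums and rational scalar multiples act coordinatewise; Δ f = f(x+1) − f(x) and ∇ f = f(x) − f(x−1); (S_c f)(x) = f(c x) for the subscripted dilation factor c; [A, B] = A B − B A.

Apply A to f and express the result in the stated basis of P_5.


∇ f = -15x^4 + 30x^3 - 30x^2 + 15x - 5
S_{3} ∇ f = -1215x^4 + 810x^3 - 270x^2 + 45x - 5
S_{3} f = -729x^5 - 6x
∇ S_{3} f = -3645x^4 + 7290x^3 - 7290x^2 + 3645x - 735
[S_{3}, ∇] f = 2430x^4 - 6480x^3 + 7020x^2 - 3600x + 730

the result is g(x) = 2430x^4 - 6480x^3 + 7020x^2 - 3600x + 730


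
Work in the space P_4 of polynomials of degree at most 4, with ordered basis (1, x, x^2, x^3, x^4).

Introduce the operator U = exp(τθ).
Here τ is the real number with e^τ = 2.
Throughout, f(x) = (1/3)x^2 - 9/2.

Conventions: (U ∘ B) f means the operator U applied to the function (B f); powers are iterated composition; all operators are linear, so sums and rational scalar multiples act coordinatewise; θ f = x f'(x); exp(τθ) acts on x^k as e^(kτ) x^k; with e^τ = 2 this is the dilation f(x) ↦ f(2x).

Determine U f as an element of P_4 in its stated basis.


the result is g(x) = (4/3)x^2 - 9/2

exp(τθ) x^k = e^(kτ) x^k; with e^τ = 2 this sends x^k to 2^k x^k
x^2 ↦ 4 x^2
applying this coordinatewise to f: exp(τθ) f = (4/3)x^2 - 9/2


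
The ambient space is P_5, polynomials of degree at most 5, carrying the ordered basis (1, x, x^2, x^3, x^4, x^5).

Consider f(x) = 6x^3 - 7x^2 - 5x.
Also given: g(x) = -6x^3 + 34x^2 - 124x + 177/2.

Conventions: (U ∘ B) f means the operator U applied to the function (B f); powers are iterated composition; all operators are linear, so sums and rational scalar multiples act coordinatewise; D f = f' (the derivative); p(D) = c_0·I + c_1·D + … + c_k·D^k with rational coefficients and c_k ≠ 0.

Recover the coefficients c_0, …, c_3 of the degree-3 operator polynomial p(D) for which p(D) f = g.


D^0 f = 6x^3 - 7x^2 - 5x
D^1 f = 18x^2 - 14x - 5
D^2 f = 36x - 14
D^3 f = 36
matching coefficients of g against c_0 f + c_1 Df + … from the top degree down determines the c_i
solution: c_0 = -1, c_1 = 3/2, c_2 = -3, c_3 = 3/2

p(D) = -I + (3/2)·D − 3·D^2 + (3/2)·D^3, i.e. c_0 = -1, c_1 = 3/2, c_2 = -3, c_3 = 3/2


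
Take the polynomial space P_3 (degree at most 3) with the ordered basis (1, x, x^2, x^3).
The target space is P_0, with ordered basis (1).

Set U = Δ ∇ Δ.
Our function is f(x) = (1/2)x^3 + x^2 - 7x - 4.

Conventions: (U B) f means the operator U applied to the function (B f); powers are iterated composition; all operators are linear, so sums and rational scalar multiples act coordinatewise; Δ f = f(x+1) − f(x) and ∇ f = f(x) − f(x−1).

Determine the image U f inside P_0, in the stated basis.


Δ f = (3/2)x^2 + (7/2)x - 11/2
∇ Δ f = 3x + 2
Δ ∇ Δ f = 3

the image equals g(x) = 3


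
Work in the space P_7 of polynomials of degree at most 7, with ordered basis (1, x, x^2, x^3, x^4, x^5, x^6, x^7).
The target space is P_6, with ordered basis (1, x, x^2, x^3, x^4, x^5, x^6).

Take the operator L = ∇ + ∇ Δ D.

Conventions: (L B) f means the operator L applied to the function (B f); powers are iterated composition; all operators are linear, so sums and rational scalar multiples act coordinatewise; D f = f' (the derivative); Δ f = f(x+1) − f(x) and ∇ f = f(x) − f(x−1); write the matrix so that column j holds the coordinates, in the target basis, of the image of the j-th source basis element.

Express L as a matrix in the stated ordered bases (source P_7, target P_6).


the matrix is [[0, 1, -1, 7, -1, 11, -1, 15]; [0, 0, 2, -3, 28, -5, 66, -7]; [0, 0, 0, 3, -6, 70, -15, 231]; [0, 0, 0, 0, 4, -10, 140, -35]; [0, 0, 0, 0, 0, 5, -15, 245]; [0, 0, 0, 0, 0, 0, 6, -21]; [0, 0, 0, 0, 0, 0, 0, 7]] (rows listed top to bottom)

image of 1: 0
image of x: 1
image of x^2: 2x - 1
image of x^3: 3x^2 - 3x + 7
image of x^4: 4x^3 - 6x^2 + 28x - 1
image of x^5: 5x^4 - 10x^3 + 70x^2 - 5x + 11
image of x^6: 6x^5 - 15x^4 + 140x^3 - 15x^2 + 66x - 1
image of x^7: 7x^6 - 21x^5 + 245x^4 - 35x^3 + 231x^2 - 7x + 15
each image's coordinates form column j of the matrix


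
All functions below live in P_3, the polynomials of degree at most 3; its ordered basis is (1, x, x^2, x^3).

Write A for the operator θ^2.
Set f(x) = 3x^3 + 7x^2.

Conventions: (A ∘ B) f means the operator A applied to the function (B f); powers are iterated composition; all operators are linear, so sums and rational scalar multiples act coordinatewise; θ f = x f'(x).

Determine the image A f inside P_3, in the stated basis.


the image equals g(x) = 27x^3 + 28x^2

θ f = 9x^3 + 14x^2
θ θ f = 27x^3 + 28x^2


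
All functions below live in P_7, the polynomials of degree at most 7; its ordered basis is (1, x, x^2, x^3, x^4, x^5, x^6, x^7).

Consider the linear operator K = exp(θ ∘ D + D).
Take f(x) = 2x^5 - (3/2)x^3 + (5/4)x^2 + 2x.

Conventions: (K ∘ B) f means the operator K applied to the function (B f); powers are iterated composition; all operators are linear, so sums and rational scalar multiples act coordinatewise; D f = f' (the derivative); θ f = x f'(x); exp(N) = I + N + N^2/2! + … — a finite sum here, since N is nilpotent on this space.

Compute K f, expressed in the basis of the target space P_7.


g(x) = 2x^5 + 50x^4 + (797/2)x^3 + (4751/4)x^2 + 1180x + 471/2

order-1 term: 50x^4 - (27/2)x^2 + 5x + 2
order-2 term: 400x^3 - 27x + 5/2
order-3 term: 1200x^2 - 9
order-4 term: 1200x
order-5 term: 240
the series for exp(θ ∘ D + D) f terminates at order 5
exp(θ ∘ D + D) f = 2x^5 + 50x^4 + (797/2)x^3 + (4751/4)x^2 + 1180x + 471/2


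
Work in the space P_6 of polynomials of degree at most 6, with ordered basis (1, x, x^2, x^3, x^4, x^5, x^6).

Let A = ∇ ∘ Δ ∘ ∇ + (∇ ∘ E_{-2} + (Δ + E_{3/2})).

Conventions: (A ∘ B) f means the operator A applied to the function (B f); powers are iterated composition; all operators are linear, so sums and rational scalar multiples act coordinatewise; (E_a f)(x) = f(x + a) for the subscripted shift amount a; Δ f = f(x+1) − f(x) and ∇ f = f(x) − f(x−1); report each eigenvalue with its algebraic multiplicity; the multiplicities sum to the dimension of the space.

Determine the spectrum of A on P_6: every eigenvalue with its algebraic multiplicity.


image of 1: 1
image of x: x + 7/2
image of x^2: x^2 + 7x - 7/4
image of x^3: x^3 + (21/2)x^2 - (21/4)x + 235/8
image of x^4: x^4 + 14x^3 - (21/2)x^2 + (235/2)x - 1135/16
image of x^5: x^5 + (35/2)x^4 - (35/2)x^3 + (1175/4)x^2 - (5675/16)x + 7987/32
image of x^6: x^6 + 21x^5 - (105/4)x^4 + (1175/2)x^3 - (17025/16)x^2 + (23961/16)x - 45607/64
the matrix is upper triangular; its diagonal is (1, 1, 1, 1, 1, 1, 1)
for a triangular matrix the eigenvalues are the diagonal entries, with algebraic multiplicity their repetition count

λ = 1 (multiplicity 7)


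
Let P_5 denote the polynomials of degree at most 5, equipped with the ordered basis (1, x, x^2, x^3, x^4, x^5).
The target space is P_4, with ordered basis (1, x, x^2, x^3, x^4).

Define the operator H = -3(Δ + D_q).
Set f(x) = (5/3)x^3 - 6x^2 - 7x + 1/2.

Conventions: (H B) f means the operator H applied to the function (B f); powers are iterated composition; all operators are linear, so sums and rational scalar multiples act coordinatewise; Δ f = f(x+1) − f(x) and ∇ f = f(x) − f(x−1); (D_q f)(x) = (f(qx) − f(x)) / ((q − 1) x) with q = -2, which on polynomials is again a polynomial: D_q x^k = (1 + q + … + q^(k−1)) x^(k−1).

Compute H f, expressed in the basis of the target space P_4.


Δ f = 5x^2 - 7x - 34/3
D_q f = 5x^2 + 6x - 7
(Δ + D_q) f = 10x^2 - x - 55/3
(-3(Δ + D_q)) f = -30x^2 + 3x + 55

g(x) = -30x^2 + 3x + 55


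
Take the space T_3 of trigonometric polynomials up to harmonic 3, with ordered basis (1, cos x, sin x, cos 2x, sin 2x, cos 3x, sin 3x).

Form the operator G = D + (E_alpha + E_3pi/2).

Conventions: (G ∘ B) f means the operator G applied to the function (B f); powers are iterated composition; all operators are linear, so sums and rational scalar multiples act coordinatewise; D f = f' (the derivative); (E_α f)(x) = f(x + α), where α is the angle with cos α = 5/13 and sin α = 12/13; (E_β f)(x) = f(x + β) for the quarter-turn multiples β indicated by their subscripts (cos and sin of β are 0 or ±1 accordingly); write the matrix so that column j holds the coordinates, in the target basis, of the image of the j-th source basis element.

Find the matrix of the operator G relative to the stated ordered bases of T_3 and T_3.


image of 1: 2
image of cos x: (5/13)cos x - (12/13)sin x
image of sin x: (12/13)cos x + (5/13)sin x
image of cos 2x: -(288/169)cos 2x - (458/169)sin 2x
image of sin 2x: (458/169)cos 2x - (288/169)sin 2x
image of cos 3x: -(2035/2197)cos 3x - (7960/2197)sin 3x
image of sin 3x: (7960/2197)cos 3x - (2035/2197)sin 3x
each image's coordinates form column j of the matrix

the matrix is [[2, 0, 0, 0, 0, 0, 0]; [0, 5/13, 12/13, 0, 0, 0, 0]; [0, -12/13, 5/13, 0, 0, 0, 0]; [0, 0, 0, -288/169, 458/169, 0, 0]; [0, 0, 0, -458/169, -288/169, 0, 0]; [0, 0, 0, 0, 0, -2035/2197, 7960/2197]; [0, 0, 0, 0, 0, -7960/2197, -2035/2197]] (rows listed top to bottom)


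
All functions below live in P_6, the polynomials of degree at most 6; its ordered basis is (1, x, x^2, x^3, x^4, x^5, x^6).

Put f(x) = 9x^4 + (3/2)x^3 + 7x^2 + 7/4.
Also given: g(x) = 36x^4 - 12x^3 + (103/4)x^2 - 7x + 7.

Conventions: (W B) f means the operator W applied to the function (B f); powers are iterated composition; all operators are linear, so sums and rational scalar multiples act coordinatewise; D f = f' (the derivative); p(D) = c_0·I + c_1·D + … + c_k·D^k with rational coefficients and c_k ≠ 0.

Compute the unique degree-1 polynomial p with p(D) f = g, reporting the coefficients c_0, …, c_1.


c_0 = 4, c_1 = -1/2

D^0 f = 9x^4 + (3/2)x^3 + 7x^2 + 7/4
D^1 f = 36x^3 + (9/2)x^2 + 14x
matching coefficients of g against c_0 f + c_1 Df + … from the top degree down determines the c_i
solution: c_0 = 4, c_1 = -1/2


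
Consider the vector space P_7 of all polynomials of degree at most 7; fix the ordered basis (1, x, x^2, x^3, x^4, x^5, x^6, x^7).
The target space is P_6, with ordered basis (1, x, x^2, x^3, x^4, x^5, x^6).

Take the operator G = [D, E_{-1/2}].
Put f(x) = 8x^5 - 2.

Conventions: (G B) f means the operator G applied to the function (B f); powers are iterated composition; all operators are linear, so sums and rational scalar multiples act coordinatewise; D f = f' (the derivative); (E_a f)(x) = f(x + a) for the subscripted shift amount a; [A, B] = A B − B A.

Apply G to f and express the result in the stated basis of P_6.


the result is g(x) = 0

E_{-1/2} f = 8x^5 - 20x^4 + 20x^3 - 10x^2 + (5/2)x - 9/4
D E_{-1/2} f = 40x^4 - 80x^3 + 60x^2 - 20x + 5/2
D f = 40x^4
E_{-1/2} D f = 40x^4 - 80x^3 + 60x^2 - 20x + 5/2
[D, E_{-1/2}] f = 0


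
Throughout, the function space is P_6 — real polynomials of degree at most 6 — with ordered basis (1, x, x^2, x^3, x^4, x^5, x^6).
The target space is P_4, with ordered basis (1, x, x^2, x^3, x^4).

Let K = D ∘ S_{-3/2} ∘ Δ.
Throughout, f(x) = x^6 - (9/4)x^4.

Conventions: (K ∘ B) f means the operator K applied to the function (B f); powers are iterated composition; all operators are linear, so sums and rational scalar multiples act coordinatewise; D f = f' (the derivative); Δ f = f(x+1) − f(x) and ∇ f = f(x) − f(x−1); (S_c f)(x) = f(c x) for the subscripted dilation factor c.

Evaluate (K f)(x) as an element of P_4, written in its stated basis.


the image equals g(x) = -(3645/16)x^4 + (1215/4)x^3 - (891/8)x^2 + (27/4)x + 9/2

Δ f = 6x^5 + 15x^4 + 11x^3 + (3/2)x^2 - 3x - 5/4
S_{-3/2} Δ f = -(729/16)x^5 + (1215/16)x^4 - (297/8)x^3 + (27/8)x^2 + (9/2)x - 5/4
D S_{-3/2} Δ f = -(3645/16)x^4 + (1215/4)x^3 - (891/8)x^2 + (27/4)x + 9/2


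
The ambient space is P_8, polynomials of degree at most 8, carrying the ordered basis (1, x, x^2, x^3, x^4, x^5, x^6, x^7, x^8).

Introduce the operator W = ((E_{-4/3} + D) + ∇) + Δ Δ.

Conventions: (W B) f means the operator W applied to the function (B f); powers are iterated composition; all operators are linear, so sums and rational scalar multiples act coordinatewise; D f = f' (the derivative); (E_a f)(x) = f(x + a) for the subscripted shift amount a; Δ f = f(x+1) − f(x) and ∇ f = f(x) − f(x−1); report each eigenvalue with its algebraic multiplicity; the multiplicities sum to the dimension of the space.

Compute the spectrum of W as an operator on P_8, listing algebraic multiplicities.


λ = 1 (multiplicity 9)

image of 1: 1
image of x: x + 2/3
image of x^2: x^2 + (4/3)x + 25/9
image of x^3: x^3 + 2x^2 + (25/3)x + 125/27
image of x^4: x^4 + (8/3)x^3 + (50/3)x^2 + (500/27)x + 1309/81
image of x^5: x^5 + (10/3)x^4 + (250/9)x^3 + (1250/27)x^2 + (6545/81)x + 6509/243
image of x^6: x^6 + 4x^5 + (125/3)x^4 + (2500/27)x^3 + (6545/27)x^2 + (13018/81)x + 48565/729
image of x^7: x^7 + (14/3)x^6 + (175/3)x^5 + (4375/27)x^4 + (45815/81)x^3 + (45563/81)x^2 + (339955/729)x + 261365/2187
image of x^8: x^8 + (16/3)x^7 + (700/9)x^6 + (7000/27)x^5 + (91630/81)x^4 + (364504/243)x^3 + (1359820/729)x^2 + (2090920/2187)x + 1725469/6561
the matrix is upper triangular; its diagonal is (1, 1, 1, 1, 1, 1, 1, 1, 1)
for a triangular matrix the eigenvalues are the diagonal entries, with algebraic multiplicity their repetition count


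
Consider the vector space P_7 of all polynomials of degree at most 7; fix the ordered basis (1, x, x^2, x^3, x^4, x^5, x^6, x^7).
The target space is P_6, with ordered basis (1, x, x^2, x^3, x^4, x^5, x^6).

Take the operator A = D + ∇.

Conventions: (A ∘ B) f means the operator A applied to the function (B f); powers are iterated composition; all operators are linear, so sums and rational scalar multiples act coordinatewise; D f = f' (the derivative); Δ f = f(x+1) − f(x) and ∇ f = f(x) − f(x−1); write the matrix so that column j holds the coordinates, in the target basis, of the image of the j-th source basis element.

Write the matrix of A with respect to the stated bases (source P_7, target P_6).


image of 1: 0
image of x: 2
image of x^2: 4x - 1
image of x^3: 6x^2 - 3x + 1
image of x^4: 8x^3 - 6x^2 + 4x - 1
image of x^5: 10x^4 - 10x^3 + 10x^2 - 5x + 1
image of x^6: 12x^5 - 15x^4 + 20x^3 - 15x^2 + 6x - 1
image of x^7: 14x^6 - 21x^5 + 35x^4 - 35x^3 + 21x^2 - 7x + 1
each image's coordinates form column j of the matrix

the matrix is [[0, 2, -1, 1, -1, 1, -1, 1]; [0, 0, 4, -3, 4, -5, 6, -7]; [0, 0, 0, 6, -6, 10, -15, 21]; [0, 0, 0, 0, 8, -10, 20, -35]; [0, 0, 0, 0, 0, 10, -15, 35]; [0, 0, 0, 0, 0, 0, 12, -21]; [0, 0, 0, 0, 0, 0, 0, 14]] (rows listed top to bottom)


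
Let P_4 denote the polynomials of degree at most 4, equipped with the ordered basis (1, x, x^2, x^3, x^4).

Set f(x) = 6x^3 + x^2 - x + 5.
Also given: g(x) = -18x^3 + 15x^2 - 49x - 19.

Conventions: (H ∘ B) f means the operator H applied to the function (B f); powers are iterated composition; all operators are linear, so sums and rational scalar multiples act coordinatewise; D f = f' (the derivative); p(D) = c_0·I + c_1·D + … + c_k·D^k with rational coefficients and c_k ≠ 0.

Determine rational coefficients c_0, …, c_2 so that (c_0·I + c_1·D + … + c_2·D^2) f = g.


p(D) = -3·I + D − (3/2)·D^2, i.e. c_0 = -3, c_1 = 1, c_2 = -3/2

D^0 f = 6x^3 + x^2 - x + 5
D^1 f = 18x^2 + 2x - 1
D^2 f = 36x + 2
matching coefficients of g against c_0 f + c_1 Df + … from the top degree down determines the c_i
solution: c_0 = -3, c_1 = 1, c_2 = -3/2


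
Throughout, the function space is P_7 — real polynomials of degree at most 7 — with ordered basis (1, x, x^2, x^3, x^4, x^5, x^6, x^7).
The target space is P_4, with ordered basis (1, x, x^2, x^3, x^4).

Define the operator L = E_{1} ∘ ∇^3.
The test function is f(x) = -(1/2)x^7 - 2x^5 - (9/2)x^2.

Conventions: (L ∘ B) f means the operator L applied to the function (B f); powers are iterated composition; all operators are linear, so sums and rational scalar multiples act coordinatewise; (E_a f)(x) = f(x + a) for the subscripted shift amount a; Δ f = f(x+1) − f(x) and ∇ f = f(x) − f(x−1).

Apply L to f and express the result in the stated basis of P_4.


∇ f = -(7/2)x^6 + (21/2)x^5 - (55/2)x^4 + (75/2)x^3 - (61/2)x^2 + (9/2)x + 2
∇ ∇ f = -21x^5 + 105x^4 - 285x^3 + 435x^2 - 357x + 114
∇ ∇ ∇ f = -105x^4 + 630x^3 - 1695x^2 + 2250x - 1203
E_{1} ∇^3 f = -105x^4 + 210x^3 - 435x^2 + 330x - 123

g(x) = -105x^4 + 210x^3 - 435x^2 + 330x - 123


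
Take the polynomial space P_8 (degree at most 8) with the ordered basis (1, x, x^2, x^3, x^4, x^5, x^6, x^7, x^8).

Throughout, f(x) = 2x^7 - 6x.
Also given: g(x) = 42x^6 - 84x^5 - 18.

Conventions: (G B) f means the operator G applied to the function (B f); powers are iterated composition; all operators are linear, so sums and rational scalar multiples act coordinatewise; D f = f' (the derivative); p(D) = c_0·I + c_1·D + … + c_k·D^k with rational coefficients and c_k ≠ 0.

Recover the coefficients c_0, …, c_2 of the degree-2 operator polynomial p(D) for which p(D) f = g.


D^0 f = 2x^7 - 6x
D^1 f = 14x^6 - 6
D^2 f = 84x^5
matching coefficients of g against c_0 f + c_1 Df + … from the top degree down determines the c_i
solution: c_0 = 0, c_1 = 3, c_2 = -1

p(D) = 3·D − D^2, i.e. c_0 = 0, c_1 = 3, c_2 = -1


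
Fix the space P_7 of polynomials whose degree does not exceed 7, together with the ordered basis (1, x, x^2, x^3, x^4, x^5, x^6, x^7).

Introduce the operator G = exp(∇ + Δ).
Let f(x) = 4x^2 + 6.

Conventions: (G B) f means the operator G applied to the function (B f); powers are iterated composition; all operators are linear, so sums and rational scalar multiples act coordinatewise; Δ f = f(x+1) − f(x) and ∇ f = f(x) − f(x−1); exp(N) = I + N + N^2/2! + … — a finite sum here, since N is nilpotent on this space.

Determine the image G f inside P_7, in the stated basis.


the result is g(x) = 4x^2 + 16x + 22

order-1 term: 16x
order-2 term: 16
the series for exp(∇ + Δ) f terminates at order 2
exp(∇ + Δ) f = 4x^2 + 16x + 22


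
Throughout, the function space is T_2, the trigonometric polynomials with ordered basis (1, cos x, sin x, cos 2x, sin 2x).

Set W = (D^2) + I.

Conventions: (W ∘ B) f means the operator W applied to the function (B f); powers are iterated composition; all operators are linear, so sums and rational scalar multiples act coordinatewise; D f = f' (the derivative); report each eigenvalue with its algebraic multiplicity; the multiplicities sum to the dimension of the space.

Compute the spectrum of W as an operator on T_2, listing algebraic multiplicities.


λ = -3 (multiplicity 2), λ = 0 (multiplicity 2), λ = 1 (multiplicity 1)

image of 1: 1
image of cos x: 0
image of sin x: 0
image of cos 2x: -3cos 2x
image of sin 2x: -3sin 2x
the matrix is diagonal; its diagonal is (1, 0, 0, -3, -3)
for a triangular matrix the eigenvalues are the diagonal entries, with algebraic multiplicity their repetition count


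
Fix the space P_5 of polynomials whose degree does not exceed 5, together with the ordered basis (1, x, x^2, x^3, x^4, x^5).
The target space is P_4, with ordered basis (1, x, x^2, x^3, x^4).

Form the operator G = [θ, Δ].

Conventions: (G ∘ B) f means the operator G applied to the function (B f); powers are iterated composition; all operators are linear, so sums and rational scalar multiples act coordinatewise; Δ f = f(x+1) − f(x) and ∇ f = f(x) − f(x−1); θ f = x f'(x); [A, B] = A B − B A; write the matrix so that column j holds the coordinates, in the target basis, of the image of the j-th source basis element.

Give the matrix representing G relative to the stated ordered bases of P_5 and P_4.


image of 1: 0
image of x: -1
image of x^2: -2x - 2
image of x^3: -3x^2 - 6x - 3
image of x^4: -4x^3 - 12x^2 - 12x - 4
image of x^5: -5x^4 - 20x^3 - 30x^2 - 20x - 5
each image's coordinates form column j of the matrix

the matrix is [[0, -1, -2, -3, -4, -5]; [0, 0, -2, -6, -12, -20]; [0, 0, 0, -3, -12, -30]; [0, 0, 0, 0, -4, -20]; [0, 0, 0, 0, 0, -5]] (rows listed top to bottom)


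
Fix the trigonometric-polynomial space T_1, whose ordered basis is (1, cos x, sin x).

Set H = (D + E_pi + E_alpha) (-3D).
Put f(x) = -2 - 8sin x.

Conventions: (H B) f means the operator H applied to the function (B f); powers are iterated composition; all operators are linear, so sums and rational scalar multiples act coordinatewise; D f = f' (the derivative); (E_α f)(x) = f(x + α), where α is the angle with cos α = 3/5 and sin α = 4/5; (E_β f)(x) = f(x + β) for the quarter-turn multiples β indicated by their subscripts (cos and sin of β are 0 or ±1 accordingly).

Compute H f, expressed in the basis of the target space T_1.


D f = -8cos x
(-3D) f = 24cos x
D (-3D) f = -24sin x
E_pi (-3D) f = -24cos x
E_alpha (-3D) f = (72/5)cos x - (96/5)sin x
(D + E_pi + E_alpha) (-3D) f = -(48/5)cos x - (216/5)sin x

g(x) = -(48/5)cos x - (216/5)sin x


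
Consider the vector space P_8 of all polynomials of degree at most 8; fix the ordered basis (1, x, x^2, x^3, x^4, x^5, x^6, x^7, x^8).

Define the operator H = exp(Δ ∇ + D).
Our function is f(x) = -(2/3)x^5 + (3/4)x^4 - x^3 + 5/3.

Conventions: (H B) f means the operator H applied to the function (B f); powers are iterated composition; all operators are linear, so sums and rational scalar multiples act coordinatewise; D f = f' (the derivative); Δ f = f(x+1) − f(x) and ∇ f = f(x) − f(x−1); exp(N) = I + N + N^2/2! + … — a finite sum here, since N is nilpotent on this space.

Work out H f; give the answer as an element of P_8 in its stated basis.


order-1 term: -(10/3)x^4 - (31/3)x^3 + 6x^2 - (38/3)x + 3/2
order-2 term: -(20/3)x^3 - (71/2)x^2 - 25x - 11/3
order-3 term: -(20/3)x^2 - 37x - 32
order-4 term: -(10/3)x - 151/12
order-5 term: -2/3
the series for exp(Δ ∇ + D) f terminates at order 5
exp(Δ ∇ + D) f = -(2/3)x^5 - (31/12)x^4 - 18x^3 - (217/6)x^2 - 78x - 183/4

the result is g(x) = -(2/3)x^5 - (31/12)x^4 - 18x^3 - (217/6)x^2 - 78x - 183/4


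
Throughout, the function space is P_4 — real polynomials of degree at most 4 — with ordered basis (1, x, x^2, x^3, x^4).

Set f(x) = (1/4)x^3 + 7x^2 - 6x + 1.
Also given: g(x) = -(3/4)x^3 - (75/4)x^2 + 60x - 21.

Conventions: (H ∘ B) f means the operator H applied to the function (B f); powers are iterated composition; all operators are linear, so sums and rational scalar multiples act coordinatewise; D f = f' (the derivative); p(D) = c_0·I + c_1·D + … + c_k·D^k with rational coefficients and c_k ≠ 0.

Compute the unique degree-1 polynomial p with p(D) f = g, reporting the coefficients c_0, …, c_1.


p(D) = -3·I + 3·D, i.e. c_0 = -3, c_1 = 3

D^0 f = (1/4)x^3 + 7x^2 - 6x + 1
D^1 f = (3/4)x^2 + 14x - 6
matching coefficients of g against c_0 f + c_1 Df + … from the top degree down determines the c_i
solution: c_0 = -3, c_1 = 3


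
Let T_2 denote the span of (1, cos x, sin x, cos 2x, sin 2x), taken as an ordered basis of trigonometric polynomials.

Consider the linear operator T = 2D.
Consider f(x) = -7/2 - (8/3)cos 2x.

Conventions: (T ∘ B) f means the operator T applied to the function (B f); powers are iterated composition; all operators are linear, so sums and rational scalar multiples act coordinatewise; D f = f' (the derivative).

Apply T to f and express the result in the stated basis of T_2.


D f = (16/3)sin 2x
(2D) f = (32/3)sin 2x

the result is g(x) = (32/3)sin 2x


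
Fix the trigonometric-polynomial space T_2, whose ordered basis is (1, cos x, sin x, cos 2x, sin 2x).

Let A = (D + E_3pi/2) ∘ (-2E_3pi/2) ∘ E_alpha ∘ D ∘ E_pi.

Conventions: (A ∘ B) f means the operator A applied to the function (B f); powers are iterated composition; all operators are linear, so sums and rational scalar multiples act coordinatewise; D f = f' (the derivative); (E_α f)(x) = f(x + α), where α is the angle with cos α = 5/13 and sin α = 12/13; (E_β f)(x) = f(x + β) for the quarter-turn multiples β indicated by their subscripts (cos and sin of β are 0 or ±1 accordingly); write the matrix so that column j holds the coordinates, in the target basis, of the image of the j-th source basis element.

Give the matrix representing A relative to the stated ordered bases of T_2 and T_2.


image of 1: 0
image of cos x: 0
image of sin x: 0
image of cos 2x: (1432/169)cos 2x + (484/169)sin 2x
image of sin 2x: -(484/169)cos 2x + (1432/169)sin 2x
each image's coordinates form column j of the matrix

the matrix is [[0, 0, 0, 0, 0]; [0, 0, 0, 0, 0]; [0, 0, 0, 0, 0]; [0, 0, 0, 1432/169, -484/169]; [0, 0, 0, 484/169, 1432/169]] (rows listed top to bottom)


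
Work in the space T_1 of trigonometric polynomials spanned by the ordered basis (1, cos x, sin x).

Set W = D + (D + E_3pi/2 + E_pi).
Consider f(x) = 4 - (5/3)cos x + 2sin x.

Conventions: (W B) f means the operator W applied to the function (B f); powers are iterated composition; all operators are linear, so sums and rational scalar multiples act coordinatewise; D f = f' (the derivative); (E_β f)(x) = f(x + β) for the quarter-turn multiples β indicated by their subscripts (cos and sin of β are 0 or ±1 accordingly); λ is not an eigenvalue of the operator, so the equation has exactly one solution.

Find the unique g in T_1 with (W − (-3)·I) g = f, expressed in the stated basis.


the image equals g(x) = 4/5 - (16/15)cos x + (7/15)sin x

write g with unknown coordinates in the stated basis and equate coefficients in (W − (-3)·I) g = f
solving from the highest basis element down gives g = 4/5 - (16/15)cos x + (7/15)sin x
check: W g = 8/5 + (23/15)cos x + (3/5)sin x
so W g − (-3)·g = 4 - (5/3)cos x + 2sin x = f ✓


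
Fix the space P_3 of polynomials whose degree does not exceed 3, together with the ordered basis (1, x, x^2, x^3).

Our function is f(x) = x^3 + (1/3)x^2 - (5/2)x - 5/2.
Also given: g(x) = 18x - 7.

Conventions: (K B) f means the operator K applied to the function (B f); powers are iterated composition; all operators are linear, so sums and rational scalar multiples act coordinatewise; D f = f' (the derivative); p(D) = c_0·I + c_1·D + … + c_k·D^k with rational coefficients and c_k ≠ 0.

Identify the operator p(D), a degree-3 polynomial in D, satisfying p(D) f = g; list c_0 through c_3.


p(D) = 3·D^2 − (3/2)·D^3, i.e. c_0 = 0, c_1 = 0, c_2 = 3, c_3 = -3/2

D^0 f = x^3 + (1/3)x^2 - (5/2)x - 5/2
D^1 f = 3x^2 + (2/3)x - 5/2
D^2 f = 6x + 2/3
D^3 f = 6
matching coefficients of g against c_0 f + c_1 Df + … from the top degree down determines the c_i
solution: c_0 = 0, c_1 = 0, c_2 = 3, c_3 = -3/2
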